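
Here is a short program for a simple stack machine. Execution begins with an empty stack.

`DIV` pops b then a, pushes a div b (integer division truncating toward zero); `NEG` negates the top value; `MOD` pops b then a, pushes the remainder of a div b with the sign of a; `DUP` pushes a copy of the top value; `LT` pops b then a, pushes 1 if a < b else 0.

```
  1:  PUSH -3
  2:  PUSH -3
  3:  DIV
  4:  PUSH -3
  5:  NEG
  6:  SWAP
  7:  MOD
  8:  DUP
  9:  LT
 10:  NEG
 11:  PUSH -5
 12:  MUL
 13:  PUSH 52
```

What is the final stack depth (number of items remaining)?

2

PUSH -3 : [-3]
PUSH -3 : [-3, -3]
DIV     : [1]
PUSH -3 : [1, -3]
NEG     : [1, 3]
SWAP    : [3, 1]
MOD     : [0]
DUP     : [0, 0]
LT      : [0]
NEG     : [0]
PUSH -5 : [0, -5]
MUL     : [0]
PUSH 52 : [0, 52]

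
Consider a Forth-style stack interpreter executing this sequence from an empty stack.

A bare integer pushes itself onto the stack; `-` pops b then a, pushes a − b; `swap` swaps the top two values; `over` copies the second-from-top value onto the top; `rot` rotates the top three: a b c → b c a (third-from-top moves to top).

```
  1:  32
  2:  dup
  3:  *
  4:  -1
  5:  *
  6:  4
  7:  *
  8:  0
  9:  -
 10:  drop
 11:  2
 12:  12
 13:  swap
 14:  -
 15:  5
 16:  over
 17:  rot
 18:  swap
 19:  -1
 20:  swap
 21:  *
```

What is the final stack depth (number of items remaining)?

32    32
dup   32 32
*     1024
-1    1024 -1
*     -1024
4     -1024 4
*     -4096
0     -4096 0
-     -4096
drop  (empty)
2     2
12    2 12
swap  12 2
-     10
5     10 5
over  10 5 10
rot   5 10 10
swap  5 10 10
-1    5 10 10 -1
swap  5 10 -1 10
*     5 10 -10

3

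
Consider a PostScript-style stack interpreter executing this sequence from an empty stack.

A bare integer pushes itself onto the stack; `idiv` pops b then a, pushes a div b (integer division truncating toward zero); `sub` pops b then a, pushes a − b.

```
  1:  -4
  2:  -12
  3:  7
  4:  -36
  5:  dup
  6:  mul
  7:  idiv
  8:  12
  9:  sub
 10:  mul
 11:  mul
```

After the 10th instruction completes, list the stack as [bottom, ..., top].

-4   : -4
-12  : -4 -12
7    : -4 -12 7
-36  : -4 -12 7 -36
dup  : -4 -12 7 -36 -36
mul  : -4 -12 7 1296
idiv : -4 -12 0
12   : -4 -12 0 12
sub  : -4 -12 -12
mul  : -4 144

[-4, 144]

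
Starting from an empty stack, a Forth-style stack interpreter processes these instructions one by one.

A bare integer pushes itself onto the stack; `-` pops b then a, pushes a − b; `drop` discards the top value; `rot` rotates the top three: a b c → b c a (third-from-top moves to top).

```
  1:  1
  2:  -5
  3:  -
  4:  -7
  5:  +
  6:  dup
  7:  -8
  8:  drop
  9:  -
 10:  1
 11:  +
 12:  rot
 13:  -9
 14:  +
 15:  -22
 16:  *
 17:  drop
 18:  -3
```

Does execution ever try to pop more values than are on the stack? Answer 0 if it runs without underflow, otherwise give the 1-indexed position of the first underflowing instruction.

1    -> [1]
-5   -> [1, -5]
-    -> [6]
-7   -> [6, -7]
+    -> [-1]
dup  -> [-1, -1]
-8   -> [-1, -1, -8]
drop -> [-1, -1]
-    -> [0]
1    -> [0, 1]
+    -> [1]
rot  — needs 3 operands, stack has 1 → underflow

12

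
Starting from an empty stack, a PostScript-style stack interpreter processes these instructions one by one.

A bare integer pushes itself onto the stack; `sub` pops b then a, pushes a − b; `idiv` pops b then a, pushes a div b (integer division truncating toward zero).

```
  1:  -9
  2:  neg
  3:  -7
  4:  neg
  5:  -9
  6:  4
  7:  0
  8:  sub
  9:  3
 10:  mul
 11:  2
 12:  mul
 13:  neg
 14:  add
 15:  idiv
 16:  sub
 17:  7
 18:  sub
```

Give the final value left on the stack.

-9   : [-9]
neg  : [9]
-7   : [9, -7]
neg  : [9, 7]
-9   : [9, 7, -9]
4    : [9, 7, -9, 4]
0    : [9, 7, -9, 4, 0]
sub  : [9, 7, -9, 4]
3    : [9, 7, -9, 4, 3]
mul  : [9, 7, -9, 12]
2    : [9, 7, -9, 12, 2]
mul  : [9, 7, -9, 24]
neg  : [9, 7, -9, -24]
add  : [9, 7, -33]
idiv : [9, 0]
sub  : [9]
7    : [9, 7]
sub  : [2]

2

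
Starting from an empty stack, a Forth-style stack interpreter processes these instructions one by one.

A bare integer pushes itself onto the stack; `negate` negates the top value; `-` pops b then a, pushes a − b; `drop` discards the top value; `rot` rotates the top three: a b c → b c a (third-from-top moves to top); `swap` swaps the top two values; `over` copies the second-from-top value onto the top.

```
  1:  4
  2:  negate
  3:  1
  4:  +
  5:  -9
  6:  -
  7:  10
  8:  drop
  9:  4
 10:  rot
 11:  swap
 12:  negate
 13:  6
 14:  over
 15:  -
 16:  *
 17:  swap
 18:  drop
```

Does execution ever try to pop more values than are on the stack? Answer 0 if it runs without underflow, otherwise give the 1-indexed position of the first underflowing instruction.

4      : 4
negate : -4
1      : -4 1
+      : -3
-9     : -3 -9
-      : 6
10     : 6 10
drop   : 6
4      : 6 4
rot  — needs 3 operands, stack has 2 → underflow

10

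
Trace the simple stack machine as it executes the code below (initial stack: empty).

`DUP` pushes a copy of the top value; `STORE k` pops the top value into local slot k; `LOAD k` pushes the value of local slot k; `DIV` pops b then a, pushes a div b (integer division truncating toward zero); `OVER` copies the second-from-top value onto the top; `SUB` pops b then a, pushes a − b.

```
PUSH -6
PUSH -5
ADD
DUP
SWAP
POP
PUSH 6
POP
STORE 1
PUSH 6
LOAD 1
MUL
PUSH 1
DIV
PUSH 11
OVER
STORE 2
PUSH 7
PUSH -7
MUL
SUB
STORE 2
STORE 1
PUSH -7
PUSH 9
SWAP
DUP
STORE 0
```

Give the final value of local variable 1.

-66

PUSH -6  [-6]
PUSH -5  [-6, -5]
ADD      [-11]
DUP      [-11, -11]
SWAP     [-11, -11]
POP      [-11]
PUSH 6   [-11, 6]
POP      [-11]
STORE 1  []
PUSH 6   [6]
LOAD 1   [6, -11]
MUL      [-66]
PUSH 1   [-66, 1]
DIV      [-66]
PUSH 11  [-66, 11]
OVER     [-66, 11, -66]
STORE 2  [-66, 11]
PUSH 7   [-66, 11, 7]
PUSH -7  [-66, 11, 7, -7]
MUL      [-66, 11, -49]
SUB      [-66, 60]
STORE 2  [-66]
STORE 1  []
PUSH -7  [-7]
PUSH 9   [-7, 9]
SWAP     [9, -7]
DUP      [9, -7, -7]
STORE 0  [9, -7]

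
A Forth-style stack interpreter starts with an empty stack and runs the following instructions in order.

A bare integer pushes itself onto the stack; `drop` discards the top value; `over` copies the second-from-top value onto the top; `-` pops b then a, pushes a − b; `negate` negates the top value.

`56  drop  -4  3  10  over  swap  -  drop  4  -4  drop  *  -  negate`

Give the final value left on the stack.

56      [56]
drop    []
-4      [-4]
3       [-4, 3]
10      [-4, 3, 10]
over    [-4, 3, 10, 3]
swap    [-4, 3, 3, 10]
-       [-4, 3, -7]
drop    [-4, 3]
4       [-4, 3, 4]
-4      [-4, 3, 4, -4]
drop    [-4, 3, 4]
*       [-4, 12]
-       [-16]
negate  [16]

16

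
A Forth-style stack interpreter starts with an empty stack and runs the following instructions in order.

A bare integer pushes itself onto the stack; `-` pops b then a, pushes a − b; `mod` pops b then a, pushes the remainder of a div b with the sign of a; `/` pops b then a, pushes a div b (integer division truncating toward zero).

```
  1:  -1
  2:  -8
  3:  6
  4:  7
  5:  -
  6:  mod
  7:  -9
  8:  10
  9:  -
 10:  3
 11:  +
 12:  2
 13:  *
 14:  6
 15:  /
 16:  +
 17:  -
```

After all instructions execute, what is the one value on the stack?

4

-1  : [-1]
-8  : [-1, -8]
6   : [-1, -8, 6]
7   : [-1, -8, 6, 7]
-   : [-1, -8, -1]
mod : [-1, 0]
-9  : [-1, 0, -9]
10  : [-1, 0, -9, 10]
-   : [-1, 0, -19]
3   : [-1, 0, -19, 3]
+   : [-1, 0, -16]
2   : [-1, 0, -16, 2]
*   : [-1, 0, -32]
6   : [-1, 0, -32, 6]
/   : [-1, 0, -5]
+   : [-1, -5]
-   : [4]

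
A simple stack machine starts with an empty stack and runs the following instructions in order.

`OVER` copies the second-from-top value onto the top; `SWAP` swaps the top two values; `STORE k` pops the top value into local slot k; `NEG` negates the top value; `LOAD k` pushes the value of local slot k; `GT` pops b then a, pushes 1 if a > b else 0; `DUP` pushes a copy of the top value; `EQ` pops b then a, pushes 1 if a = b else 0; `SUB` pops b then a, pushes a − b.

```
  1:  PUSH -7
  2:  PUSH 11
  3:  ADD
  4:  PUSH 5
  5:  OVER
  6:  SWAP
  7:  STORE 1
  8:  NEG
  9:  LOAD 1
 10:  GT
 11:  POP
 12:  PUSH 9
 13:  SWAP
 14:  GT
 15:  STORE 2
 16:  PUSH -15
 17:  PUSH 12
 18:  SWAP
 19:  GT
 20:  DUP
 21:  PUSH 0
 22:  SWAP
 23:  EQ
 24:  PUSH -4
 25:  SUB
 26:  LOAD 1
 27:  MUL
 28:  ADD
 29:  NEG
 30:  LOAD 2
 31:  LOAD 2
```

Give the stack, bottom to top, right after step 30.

[-21, 1]

PUSH -7  : -7
PUSH 11  : -7 11
ADD      : 4
PUSH 5   : 4 5
OVER     : 4 5 4
SWAP     : 4 4 5
STORE 1  : 4 4
NEG      : 4 -4
LOAD 1   : 4 -4 5
GT       : 4 0
POP      : 4
PUSH 9   : 4 9
SWAP     : 9 4
GT       : 1
STORE 2  : (empty)
PUSH -15 : -15
PUSH 12  : -15 12
SWAP     : 12 -15
GT       : 1
DUP      : 1 1
PUSH 0   : 1 1 0
SWAP     : 1 0 1
EQ       : 1 0
PUSH -4  : 1 0 -4
SUB      : 1 4
LOAD 1   : 1 4 5
MUL      : 1 20
ADD      : 21
NEG      : -21
LOAD 2   : -21 1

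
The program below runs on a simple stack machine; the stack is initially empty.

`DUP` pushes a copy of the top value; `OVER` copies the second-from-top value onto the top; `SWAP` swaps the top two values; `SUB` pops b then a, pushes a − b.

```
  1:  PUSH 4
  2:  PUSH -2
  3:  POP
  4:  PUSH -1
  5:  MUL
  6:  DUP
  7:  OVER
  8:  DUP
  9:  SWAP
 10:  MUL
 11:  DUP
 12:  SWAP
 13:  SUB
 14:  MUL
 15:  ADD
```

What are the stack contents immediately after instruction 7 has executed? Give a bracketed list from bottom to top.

PUSH 4  → [4]
PUSH -2 → [4, -2]
POP     → [4]
PUSH -1 → [4, -1]
MUL     → [-4]
DUP     → [-4, -4]
OVER    → [-4, -4, -4]

[-4, -4, -4]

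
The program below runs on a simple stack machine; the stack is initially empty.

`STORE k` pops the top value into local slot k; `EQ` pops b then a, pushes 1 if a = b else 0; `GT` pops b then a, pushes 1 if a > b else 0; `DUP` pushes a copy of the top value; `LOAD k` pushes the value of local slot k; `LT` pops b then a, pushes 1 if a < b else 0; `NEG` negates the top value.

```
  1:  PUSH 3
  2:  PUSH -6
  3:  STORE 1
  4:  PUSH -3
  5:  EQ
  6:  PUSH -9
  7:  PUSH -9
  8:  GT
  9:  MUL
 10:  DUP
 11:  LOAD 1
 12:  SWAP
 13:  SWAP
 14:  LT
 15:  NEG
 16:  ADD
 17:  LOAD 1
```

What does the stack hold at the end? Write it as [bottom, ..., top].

[0, -6]

PUSH 3  → 3
PUSH -6 → 3 -6
STORE 1 → 3
PUSH -3 → 3 -3
EQ      → 0
PUSH -9 → 0 -9
PUSH -9 → 0 -9 -9
GT      → 0 0
MUL     → 0
DUP     → 0 0
LOAD 1  → 0 0 -6
SWAP    → 0 -6 0
SWAP    → 0 0 -6
LT      → 0 0
NEG     → 0 0
ADD     → 0
LOAD 1  → 0 -6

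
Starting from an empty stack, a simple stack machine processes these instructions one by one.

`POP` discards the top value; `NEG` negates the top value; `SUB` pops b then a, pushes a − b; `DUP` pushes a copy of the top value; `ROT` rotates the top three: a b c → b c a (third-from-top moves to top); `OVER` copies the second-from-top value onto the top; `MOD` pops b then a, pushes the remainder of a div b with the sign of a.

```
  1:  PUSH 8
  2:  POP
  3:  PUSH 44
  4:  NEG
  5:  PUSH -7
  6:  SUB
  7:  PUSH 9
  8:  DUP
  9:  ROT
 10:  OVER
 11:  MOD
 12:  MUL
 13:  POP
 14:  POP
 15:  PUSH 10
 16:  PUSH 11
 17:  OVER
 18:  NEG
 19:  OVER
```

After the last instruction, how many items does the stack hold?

PUSH 8   [8]
POP      []
PUSH 44  [44]
NEG      [-44]
PUSH -7  [-44, -7]
SUB      [-37]
PUSH 9   [-37, 9]
DUP      [-37, 9, 9]
ROT      [9, 9, -37]
OVER     [9, 9, -37, 9]
MOD      [9, 9, -1]
MUL      [9, -9]
POP      [9]
POP      []
PUSH 10  [10]
PUSH 11  [10, 11]
OVER     [10, 11, 10]
NEG      [10, 11, -10]
OVER     [10, 11, -10, 11]

4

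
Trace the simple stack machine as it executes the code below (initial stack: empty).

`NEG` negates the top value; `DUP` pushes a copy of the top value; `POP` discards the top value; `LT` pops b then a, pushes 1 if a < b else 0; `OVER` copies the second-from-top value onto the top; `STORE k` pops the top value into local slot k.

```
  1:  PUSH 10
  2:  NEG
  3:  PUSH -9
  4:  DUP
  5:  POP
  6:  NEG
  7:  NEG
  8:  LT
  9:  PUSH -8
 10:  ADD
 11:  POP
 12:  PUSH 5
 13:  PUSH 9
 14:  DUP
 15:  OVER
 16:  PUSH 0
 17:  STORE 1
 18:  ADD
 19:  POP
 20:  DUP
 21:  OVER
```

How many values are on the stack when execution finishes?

4

PUSH 10 → 10
NEG     → -10
PUSH -9 → -10 -9
DUP     → -10 -9 -9
POP     → -10 -9
NEG     → -10 9
NEG     → -10 -9
LT      → 1
PUSH -8 → 1 -8
ADD     → -7
POP     → (empty)
PUSH 5  → 5
PUSH 9  → 5 9
DUP     → 5 9 9
OVER    → 5 9 9 9
PUSH 0  → 5 9 9 9 0
STORE 1 → 5 9 9 9
ADD     → 5 9 18
POP     → 5 9
DUP     → 5 9 9
OVER    → 5 9 9 9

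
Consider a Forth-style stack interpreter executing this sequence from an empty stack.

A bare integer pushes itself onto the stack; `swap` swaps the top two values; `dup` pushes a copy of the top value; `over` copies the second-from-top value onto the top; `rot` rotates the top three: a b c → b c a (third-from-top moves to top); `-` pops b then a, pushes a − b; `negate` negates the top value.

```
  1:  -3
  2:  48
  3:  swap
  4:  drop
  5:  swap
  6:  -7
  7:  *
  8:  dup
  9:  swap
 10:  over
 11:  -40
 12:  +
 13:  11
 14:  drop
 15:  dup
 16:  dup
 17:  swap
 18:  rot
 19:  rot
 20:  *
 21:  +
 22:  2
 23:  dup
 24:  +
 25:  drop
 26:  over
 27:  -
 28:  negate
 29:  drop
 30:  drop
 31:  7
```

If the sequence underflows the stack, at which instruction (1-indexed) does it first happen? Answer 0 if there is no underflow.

-3   -> -3
48   -> -3 48
swap -> 48 -3
drop -> 48
swap  — needs 2 operands, stack has 1 → underflow

5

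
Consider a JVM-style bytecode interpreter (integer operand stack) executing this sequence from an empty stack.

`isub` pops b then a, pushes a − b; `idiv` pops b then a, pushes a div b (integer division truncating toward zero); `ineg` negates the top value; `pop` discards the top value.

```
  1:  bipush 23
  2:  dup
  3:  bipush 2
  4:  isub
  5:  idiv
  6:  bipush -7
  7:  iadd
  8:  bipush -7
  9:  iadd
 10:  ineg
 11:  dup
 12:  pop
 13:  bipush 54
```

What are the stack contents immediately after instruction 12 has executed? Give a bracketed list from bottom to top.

[13]

bipush 23 -> 23
dup       -> 23 23
bipush 2  -> 23 23 2
isub      -> 23 21
idiv      -> 1
bipush -7 -> 1 -7
iadd      -> -6
bipush -7 -> -6 -7
iadd      -> -13
ineg      -> 13
dup       -> 13 13
pop       -> 13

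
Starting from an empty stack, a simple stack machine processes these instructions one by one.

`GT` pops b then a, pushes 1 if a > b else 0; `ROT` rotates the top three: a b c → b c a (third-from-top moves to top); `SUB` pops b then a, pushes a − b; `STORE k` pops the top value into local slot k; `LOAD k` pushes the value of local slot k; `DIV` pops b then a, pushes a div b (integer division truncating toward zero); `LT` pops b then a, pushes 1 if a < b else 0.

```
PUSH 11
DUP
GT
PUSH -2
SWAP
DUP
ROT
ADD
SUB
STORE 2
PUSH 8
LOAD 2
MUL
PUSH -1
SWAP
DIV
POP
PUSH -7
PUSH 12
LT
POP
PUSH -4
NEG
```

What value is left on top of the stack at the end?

PUSH 11 : 11
DUP     : 11 11
GT      : 0
PUSH -2 : 0 -2
SWAP    : -2 0
DUP     : -2 0 0
ROT     : 0 0 -2
ADD     : 0 -2
SUB     : 2
STORE 2 : (empty)
PUSH 8  : 8
LOAD 2  : 8 2
MUL     : 16
PUSH -1 : 16 -1
SWAP    : -1 16
DIV     : 0
POP     : (empty)
PUSH -7 : -7
PUSH 12 : -7 12
LT      : 1
POP     : (empty)
PUSH -4 : -4
NEG     : 4

4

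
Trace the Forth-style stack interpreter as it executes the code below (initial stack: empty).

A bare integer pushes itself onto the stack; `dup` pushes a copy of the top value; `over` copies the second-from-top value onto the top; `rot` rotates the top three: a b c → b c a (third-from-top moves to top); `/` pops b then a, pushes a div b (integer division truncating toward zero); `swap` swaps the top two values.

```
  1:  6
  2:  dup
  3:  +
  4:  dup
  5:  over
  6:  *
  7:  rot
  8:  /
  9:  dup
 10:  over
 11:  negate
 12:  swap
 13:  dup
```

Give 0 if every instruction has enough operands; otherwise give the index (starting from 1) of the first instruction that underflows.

6     6
dup   6 6
+     12
dup   12 12
over  12 12 12
*     12 144
rot  — needs 3 operands, stack has 2 → underflow

7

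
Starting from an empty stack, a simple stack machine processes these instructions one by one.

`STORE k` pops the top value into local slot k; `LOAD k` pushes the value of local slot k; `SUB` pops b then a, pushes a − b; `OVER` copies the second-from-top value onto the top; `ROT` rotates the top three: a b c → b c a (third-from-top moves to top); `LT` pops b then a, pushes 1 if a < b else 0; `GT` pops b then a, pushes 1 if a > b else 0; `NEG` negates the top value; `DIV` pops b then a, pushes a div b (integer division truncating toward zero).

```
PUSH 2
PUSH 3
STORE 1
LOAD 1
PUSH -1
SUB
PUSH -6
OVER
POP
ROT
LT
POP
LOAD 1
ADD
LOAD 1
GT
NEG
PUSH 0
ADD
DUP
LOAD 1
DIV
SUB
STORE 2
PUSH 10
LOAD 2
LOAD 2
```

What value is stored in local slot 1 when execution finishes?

PUSH 2  → [2]
PUSH 3  → [2, 3]
STORE 1 → [2]
LOAD 1  → [2, 3]
PUSH -1 → [2, 3, -1]
SUB     → [2, 4]
PUSH -6 → [2, 4, -6]
OVER    → [2, 4, -6, 4]
POP     → [2, 4, -6]
ROT     → [4, -6, 2]
LT      → [4, 1]
POP     → [4]
LOAD 1  → [4, 3]
ADD     → [7]
LOAD 1  → [7, 3]
GT      → [1]
NEG     → [-1]
PUSH 0  → [-1, 0]
ADD     → [-1]
DUP     → [-1, -1]
LOAD 1  → [-1, -1, 3]
DIV     → [-1, 0]
SUB     → [-1]
STORE 2 → []
PUSH 10 → [10]
LOAD 2  → [10, -1]
LOAD 2  → [10, -1, -1]

3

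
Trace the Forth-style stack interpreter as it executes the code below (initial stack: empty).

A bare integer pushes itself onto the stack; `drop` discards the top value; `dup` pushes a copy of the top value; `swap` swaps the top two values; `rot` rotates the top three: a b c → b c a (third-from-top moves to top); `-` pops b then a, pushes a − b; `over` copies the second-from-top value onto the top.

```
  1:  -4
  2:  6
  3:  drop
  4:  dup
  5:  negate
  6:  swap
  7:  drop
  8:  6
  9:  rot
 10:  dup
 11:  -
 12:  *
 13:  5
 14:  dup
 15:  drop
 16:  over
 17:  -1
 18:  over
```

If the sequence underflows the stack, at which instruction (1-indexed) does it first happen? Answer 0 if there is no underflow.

-4      -4
6       -4 6
drop    -4
dup     -4 -4
negate  -4 4
swap    4 -4
drop    4
6       4 6
rot  — needs 3 operands, stack has 2 → underflow

9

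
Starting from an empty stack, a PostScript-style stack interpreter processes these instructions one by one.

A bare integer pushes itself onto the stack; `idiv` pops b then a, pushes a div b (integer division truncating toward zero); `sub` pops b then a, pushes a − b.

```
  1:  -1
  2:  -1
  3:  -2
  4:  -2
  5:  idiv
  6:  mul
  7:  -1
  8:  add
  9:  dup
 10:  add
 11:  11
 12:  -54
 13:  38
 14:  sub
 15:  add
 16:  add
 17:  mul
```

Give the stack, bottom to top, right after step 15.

-1   : [-1]
-1   : [-1, -1]
-2   : [-1, -1, -2]
-2   : [-1, -1, -2, -2]
idiv : [-1, -1, 1]
mul  : [-1, -1]
-1   : [-1, -1, -1]
add  : [-1, -2]
dup  : [-1, -2, -2]
add  : [-1, -4]
11   : [-1, -4, 11]
-54  : [-1, -4, 11, -54]
38   : [-1, -4, 11, -54, 38]
sub  : [-1, -4, 11, -92]
add  : [-1, -4, -81]

[-1, -4, -81]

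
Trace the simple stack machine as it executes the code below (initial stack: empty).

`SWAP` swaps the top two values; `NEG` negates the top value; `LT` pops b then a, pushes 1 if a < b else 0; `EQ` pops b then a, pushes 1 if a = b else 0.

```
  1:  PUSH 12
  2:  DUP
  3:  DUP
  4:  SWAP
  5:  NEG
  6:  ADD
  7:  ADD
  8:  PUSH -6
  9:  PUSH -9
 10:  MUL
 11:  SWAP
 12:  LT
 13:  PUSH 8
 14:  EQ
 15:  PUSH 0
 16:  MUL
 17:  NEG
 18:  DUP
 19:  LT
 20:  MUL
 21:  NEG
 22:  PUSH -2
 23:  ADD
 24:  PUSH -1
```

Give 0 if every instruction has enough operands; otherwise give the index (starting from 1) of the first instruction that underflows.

20

PUSH 12 → [12]
DUP     → [12, 12]
DUP     → [12, 12, 12]
SWAP    → [12, 12, 12]
NEG     → [12, 12, -12]
ADD     → [12, 0]
ADD     → [12]
PUSH -6 → [12, -6]
PUSH -9 → [12, -6, -9]
MUL     → [12, 54]
SWAP    → [54, 12]
LT      → [0]
PUSH 8  → [0, 8]
EQ      → [0]
PUSH 0  → [0, 0]
MUL     → [0]
NEG     → [0]
DUP     → [0, 0]
LT      → [0]
MUL  — needs 2 operands, stack has 1 → underflow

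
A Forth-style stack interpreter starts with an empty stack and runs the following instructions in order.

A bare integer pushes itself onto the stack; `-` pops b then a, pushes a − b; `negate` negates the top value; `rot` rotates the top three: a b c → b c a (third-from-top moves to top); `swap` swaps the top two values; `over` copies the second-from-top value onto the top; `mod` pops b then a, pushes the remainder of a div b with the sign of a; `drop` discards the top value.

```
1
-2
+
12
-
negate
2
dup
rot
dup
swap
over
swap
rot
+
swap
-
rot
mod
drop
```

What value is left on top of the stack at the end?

2

1       1
-2      1 -2
+       -1
12      -1 12
-       -13
negate  13
2       13 2
dup     13 2 2
rot     2 2 13
dup     2 2 13 13
swap    2 2 13 13
over    2 2 13 13 13
swap    2 2 13 13 13
rot     2 2 13 13 13
+       2 2 13 26
swap    2 2 26 13
-       2 2 13
rot     2 13 2
mod     2 1
drop    2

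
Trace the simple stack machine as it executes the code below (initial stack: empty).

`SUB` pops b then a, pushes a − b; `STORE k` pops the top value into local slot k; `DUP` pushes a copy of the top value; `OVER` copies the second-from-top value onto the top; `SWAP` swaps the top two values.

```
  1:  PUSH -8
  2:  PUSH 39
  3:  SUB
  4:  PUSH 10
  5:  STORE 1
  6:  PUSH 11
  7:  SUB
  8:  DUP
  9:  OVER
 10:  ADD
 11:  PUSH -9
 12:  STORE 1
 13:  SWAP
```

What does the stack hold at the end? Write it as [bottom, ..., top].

PUSH -8  [-8]
PUSH 39  [-8, 39]
SUB      [-47]
PUSH 10  [-47, 10]
STORE 1  [-47]
PUSH 11  [-47, 11]
SUB      [-58]
DUP      [-58, -58]
OVER     [-58, -58, -58]
ADD      [-58, -116]
PUSH -9  [-58, -116, -9]
STORE 1  [-58, -116]
SWAP     [-116, -58]

[-116, -58]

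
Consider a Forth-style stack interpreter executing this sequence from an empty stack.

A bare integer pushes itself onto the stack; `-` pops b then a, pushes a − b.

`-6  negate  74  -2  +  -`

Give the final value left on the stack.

-66

-6      [-6]
negate  [6]
74      [6, 74]
-2      [6, 74, -2]
+       [6, 72]
-       [-66]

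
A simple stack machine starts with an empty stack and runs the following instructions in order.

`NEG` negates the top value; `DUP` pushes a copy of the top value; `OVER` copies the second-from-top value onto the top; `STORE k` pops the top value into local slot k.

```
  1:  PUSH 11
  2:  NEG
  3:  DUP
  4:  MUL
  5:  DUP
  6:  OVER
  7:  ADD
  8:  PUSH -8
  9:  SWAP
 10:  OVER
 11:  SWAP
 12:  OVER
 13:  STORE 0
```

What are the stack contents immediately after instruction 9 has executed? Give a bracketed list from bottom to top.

[121, -8, 242]

PUSH 11 → [11]
NEG     → [-11]
DUP     → [-11, -11]
MUL     → [121]
DUP     → [121, 121]
OVER    → [121, 121, 121]
ADD     → [121, 242]
PUSH -8 → [121, 242, -8]
SWAP    → [121, -8, 242]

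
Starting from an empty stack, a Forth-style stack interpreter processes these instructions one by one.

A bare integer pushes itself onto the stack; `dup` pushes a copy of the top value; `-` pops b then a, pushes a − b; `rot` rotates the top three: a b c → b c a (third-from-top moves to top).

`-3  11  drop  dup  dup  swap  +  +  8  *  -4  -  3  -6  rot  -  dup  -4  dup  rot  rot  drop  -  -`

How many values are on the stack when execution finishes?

-3   → -3
11   → -3 11
drop → -3
dup  → -3 -3
dup  → -3 -3 -3
swap → -3 -3 -3
+    → -3 -6
+    → -9
8    → -9 8
*    → -72
-4   → -72 -4
-    → -68
3    → -68 3
-6   → -68 3 -6
rot  → 3 -6 -68
-    → 3 62
dup  → 3 62 62
-4   → 3 62 62 -4
dup  → 3 62 62 -4 -4
rot  → 3 62 -4 -4 62
rot  → 3 62 -4 62 -4
drop → 3 62 -4 62
-    → 3 62 -66
-    → 3 128

2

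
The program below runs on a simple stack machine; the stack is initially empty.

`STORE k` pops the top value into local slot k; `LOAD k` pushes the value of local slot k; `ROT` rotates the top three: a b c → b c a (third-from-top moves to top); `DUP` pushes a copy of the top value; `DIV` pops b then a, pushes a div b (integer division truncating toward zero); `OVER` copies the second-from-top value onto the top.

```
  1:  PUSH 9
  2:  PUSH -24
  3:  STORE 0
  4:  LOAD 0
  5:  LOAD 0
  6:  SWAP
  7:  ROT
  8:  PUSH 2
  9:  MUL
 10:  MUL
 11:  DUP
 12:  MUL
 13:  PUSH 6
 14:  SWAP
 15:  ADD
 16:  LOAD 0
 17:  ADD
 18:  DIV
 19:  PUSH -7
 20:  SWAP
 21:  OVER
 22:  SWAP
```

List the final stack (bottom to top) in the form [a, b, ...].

[-7, -7, 0]

PUSH 9   -> 9
PUSH -24 -> 9 -24
STORE 0  -> 9
LOAD 0   -> 9 -24
LOAD 0   -> 9 -24 -24
SWAP     -> 9 -24 -24
ROT      -> -24 -24 9
PUSH 2   -> -24 -24 9 2
MUL      -> -24 -24 18
MUL      -> -24 -432
DUP      -> -24 -432 -432
MUL      -> -24 186624
PUSH 6   -> -24 186624 6
SWAP     -> -24 6 186624
ADD      -> -24 186630
LOAD 0   -> -24 186630 -24
ADD      -> -24 186606
DIV      -> 0
PUSH -7  -> 0 -7
SWAP     -> -7 0
OVER     -> -7 0 -7
SWAP     -> -7 -7 0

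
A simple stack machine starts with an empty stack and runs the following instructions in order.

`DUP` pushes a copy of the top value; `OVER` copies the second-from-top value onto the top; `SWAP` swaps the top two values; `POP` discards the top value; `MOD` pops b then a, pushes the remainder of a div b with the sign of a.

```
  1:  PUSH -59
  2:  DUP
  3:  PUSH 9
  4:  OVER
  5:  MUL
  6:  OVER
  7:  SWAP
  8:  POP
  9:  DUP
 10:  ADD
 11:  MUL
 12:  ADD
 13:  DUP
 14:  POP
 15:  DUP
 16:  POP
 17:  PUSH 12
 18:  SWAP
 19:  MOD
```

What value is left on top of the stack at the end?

PUSH -59 → -59
DUP      → -59 -59
PUSH 9   → -59 -59 9
OVER     → -59 -59 9 -59
MUL      → -59 -59 -531
OVER     → -59 -59 -531 -59
SWAP     → -59 -59 -59 -531
POP      → -59 -59 -59
DUP      → -59 -59 -59 -59
ADD      → -59 -59 -118
MUL      → -59 6962
ADD      → 6903
DUP      → 6903 6903
POP      → 6903
DUP      → 6903 6903
POP      → 6903
PUSH 12  → 6903 12
SWAP     → 12 6903
MOD      → 12

12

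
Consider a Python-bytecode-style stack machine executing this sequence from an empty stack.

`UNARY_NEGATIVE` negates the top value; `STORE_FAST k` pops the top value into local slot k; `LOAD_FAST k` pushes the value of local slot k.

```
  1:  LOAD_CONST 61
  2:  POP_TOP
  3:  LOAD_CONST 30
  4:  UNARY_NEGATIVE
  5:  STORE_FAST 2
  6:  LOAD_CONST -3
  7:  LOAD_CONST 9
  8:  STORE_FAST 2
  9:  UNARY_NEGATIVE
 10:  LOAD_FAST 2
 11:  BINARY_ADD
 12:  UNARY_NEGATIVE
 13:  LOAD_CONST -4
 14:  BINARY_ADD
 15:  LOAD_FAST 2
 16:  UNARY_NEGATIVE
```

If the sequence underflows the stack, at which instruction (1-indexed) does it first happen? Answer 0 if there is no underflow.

0

LOAD_CONST 61  : [61]
POP_TOP        : []
LOAD_CONST 30  : [30]
UNARY_NEGATIVE : [-30]
STORE_FAST 2   : []
LOAD_CONST -3  : [-3]
LOAD_CONST 9   : [-3, 9]
STORE_FAST 2   : [-3]
UNARY_NEGATIVE : [3]
LOAD_FAST 2    : [3, 9]
BINARY_ADD     : [12]
UNARY_NEGATIVE : [-12]
LOAD_CONST -4  : [-12, -4]
BINARY_ADD     : [-16]
LOAD_FAST 2    : [-16, 9]
UNARY_NEGATIVE : [-16, -9]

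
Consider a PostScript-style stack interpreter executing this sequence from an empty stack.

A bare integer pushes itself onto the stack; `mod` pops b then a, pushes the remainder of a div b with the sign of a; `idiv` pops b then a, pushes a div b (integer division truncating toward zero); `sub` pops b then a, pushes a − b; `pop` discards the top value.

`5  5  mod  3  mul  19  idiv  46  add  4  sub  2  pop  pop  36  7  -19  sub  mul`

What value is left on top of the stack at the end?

5    -> 5
5    -> 5 5
mod  -> 0
3    -> 0 3
mul  -> 0
19   -> 0 19
idiv -> 0
46   -> 0 46
add  -> 46
4    -> 46 4
sub  -> 42
2    -> 42 2
pop  -> 42
pop  -> (empty)
36   -> 36
7    -> 36 7
-19  -> 36 7 -19
sub  -> 36 26
mul  -> 936

936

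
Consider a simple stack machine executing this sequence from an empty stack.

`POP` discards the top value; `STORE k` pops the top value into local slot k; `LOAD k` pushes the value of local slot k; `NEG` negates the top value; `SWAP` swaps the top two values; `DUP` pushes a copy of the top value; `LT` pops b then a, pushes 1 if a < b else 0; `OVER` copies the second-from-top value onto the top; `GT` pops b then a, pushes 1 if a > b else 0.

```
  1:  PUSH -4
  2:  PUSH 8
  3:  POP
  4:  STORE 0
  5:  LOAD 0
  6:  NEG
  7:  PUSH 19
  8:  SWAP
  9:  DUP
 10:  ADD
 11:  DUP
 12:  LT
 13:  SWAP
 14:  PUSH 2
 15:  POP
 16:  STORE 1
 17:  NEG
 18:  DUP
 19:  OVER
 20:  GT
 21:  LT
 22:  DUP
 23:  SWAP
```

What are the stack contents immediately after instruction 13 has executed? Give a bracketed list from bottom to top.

[0, 19]

PUSH -4  -4
PUSH 8   -4 8
POP      -4
STORE 0  (empty)
LOAD 0   -4
NEG      4
PUSH 19  4 19
SWAP     19 4
DUP      19 4 4
ADD      19 8
DUP      19 8 8
LT       19 0
SWAP     0 19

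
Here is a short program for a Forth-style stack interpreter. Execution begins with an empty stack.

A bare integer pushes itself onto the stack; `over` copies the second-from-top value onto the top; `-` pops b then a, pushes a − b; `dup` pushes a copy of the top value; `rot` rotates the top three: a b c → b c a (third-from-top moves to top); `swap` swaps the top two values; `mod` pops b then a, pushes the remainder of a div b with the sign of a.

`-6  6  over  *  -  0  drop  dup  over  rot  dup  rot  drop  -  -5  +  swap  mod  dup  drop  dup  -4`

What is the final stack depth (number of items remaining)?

3

-6   → [-6]
6    → [-6, 6]
over → [-6, 6, -6]
*    → [-6, -36]
-    → [30]
0    → [30, 0]
drop → [30]
dup  → [30, 30]
over → [30, 30, 30]
rot  → [30, 30, 30]
dup  → [30, 30, 30, 30]
rot  → [30, 30, 30, 30]
drop → [30, 30, 30]
-    → [30, 0]
-5   → [30, 0, -5]
+    → [30, -5]
swap → [-5, 30]
mod  → [-5]
dup  → [-5, -5]
drop → [-5]
dup  → [-5, -5]
-4   → [-5, -5, -4]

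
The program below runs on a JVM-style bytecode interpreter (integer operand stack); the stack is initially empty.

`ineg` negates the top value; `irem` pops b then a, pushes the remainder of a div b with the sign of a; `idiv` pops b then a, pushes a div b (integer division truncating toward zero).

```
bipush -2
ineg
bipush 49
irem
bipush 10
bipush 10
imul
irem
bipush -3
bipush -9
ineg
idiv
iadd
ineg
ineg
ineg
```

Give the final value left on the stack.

-2

bipush -2  [-2]
ineg       [2]
bipush 49  [2, 49]
irem       [2]
bipush 10  [2, 10]
bipush 10  [2, 10, 10]
imul       [2, 100]
irem       [2]
bipush -3  [2, -3]
bipush -9  [2, -3, -9]
ineg       [2, -3, 9]
idiv       [2, 0]
iadd       [2]
ineg       [-2]
ineg       [2]
ineg       [-2]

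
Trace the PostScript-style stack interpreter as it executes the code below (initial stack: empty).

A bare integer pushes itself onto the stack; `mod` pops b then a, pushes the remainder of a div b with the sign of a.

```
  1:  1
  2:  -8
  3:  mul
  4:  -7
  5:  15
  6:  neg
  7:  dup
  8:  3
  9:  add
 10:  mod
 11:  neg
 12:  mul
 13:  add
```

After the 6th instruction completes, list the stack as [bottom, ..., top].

1    1
-8   1 -8
mul  -8
-7   -8 -7
15   -8 -7 15
neg  -8 -7 -15

[-8, -7, -15]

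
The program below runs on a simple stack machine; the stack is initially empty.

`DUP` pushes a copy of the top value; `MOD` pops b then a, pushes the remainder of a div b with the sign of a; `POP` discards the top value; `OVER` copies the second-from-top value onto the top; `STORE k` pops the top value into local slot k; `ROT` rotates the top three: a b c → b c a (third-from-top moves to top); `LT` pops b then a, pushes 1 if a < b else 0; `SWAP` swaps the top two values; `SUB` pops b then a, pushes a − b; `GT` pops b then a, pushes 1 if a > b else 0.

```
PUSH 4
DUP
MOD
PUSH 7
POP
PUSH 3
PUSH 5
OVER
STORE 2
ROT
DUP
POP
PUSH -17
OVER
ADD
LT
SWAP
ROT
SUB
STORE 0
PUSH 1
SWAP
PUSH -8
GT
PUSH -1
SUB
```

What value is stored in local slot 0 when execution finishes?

PUSH 4   : 4
DUP      : 4 4
MOD      : 0
PUSH 7   : 0 7
POP      : 0
PUSH 3   : 0 3
PUSH 5   : 0 3 5
OVER     : 0 3 5 3
STORE 2  : 0 3 5
ROT      : 3 5 0
DUP      : 3 5 0 0
POP      : 3 5 0
PUSH -17 : 3 5 0 -17
OVER     : 3 5 0 -17 0
ADD      : 3 5 0 -17
LT       : 3 5 0
SWAP     : 3 0 5
ROT      : 0 5 3
SUB      : 0 2
STORE 0  : 0
PUSH 1   : 0 1
SWAP     : 1 0
PUSH -8  : 1 0 -8
GT       : 1 1
PUSH -1  : 1 1 -1
SUB      : 1 2

2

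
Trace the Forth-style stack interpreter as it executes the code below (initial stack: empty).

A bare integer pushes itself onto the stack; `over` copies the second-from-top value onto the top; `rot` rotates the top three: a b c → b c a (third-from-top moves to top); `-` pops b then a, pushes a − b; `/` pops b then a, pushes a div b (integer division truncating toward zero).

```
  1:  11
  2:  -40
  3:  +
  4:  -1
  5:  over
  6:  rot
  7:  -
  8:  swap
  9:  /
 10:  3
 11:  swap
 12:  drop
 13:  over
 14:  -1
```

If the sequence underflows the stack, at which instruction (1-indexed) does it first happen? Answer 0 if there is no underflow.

13

11   -> 11
-40  -> 11 -40
+    -> -29
-1   -> -29 -1
over -> -29 -1 -29
rot  -> -1 -29 -29
-    -> -1 0
swap -> 0 -1
/    -> 0
3    -> 0 3
swap -> 3 0
drop -> 3
over  — needs 2 operands, stack has 1 → underflow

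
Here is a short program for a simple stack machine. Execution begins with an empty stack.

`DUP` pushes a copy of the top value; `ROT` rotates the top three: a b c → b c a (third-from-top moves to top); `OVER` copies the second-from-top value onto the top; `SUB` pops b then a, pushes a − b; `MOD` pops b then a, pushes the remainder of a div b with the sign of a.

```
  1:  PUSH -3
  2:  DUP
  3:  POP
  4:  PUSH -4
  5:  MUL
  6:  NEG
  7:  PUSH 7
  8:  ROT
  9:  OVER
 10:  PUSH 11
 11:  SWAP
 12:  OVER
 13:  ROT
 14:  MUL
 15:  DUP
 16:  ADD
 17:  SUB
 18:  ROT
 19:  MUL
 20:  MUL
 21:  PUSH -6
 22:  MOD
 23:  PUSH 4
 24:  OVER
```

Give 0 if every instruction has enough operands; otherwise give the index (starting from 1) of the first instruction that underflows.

PUSH -3 : -3
DUP     : -3 -3
POP     : -3
PUSH -4 : -3 -4
MUL     : 12
NEG     : -12
PUSH 7  : -12 7
ROT  — needs 3 operands, stack has 2 → underflow

8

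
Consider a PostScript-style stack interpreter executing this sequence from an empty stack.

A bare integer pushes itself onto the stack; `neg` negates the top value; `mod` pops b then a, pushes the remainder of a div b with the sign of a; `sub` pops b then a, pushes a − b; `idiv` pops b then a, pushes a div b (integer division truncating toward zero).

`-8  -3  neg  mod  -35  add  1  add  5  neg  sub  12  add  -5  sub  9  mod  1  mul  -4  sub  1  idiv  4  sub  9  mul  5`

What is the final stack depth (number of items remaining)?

-8    -8
-3    -8 -3
neg   -8 3
mod   -2
-35   -2 -35
add   -37
1     -37 1
add   -36
5     -36 5
neg   -36 -5
sub   -31
12    -31 12
add   -19
-5    -19 -5
sub   -14
9     -14 9
mod   -5
1     -5 1
mul   -5
-4    -5 -4
sub   -1
1     -1 1
idiv  -1
4     -1 4
sub   -5
9     -5 9
mul   -45
5     -45 5

2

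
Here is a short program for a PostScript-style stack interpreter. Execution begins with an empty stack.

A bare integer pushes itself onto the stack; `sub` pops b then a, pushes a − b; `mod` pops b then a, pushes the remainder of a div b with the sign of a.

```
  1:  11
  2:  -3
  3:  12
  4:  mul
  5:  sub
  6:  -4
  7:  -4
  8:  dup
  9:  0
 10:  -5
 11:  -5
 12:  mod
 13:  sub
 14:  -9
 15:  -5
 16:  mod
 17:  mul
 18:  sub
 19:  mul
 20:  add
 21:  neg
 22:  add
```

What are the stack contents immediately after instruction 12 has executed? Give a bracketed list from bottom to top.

[47, -4, -4, -4, 0, 0]

11  : [11]
-3  : [11, -3]
12  : [11, -3, 12]
mul : [11, -36]
sub : [47]
-4  : [47, -4]
-4  : [47, -4, -4]
dup : [47, -4, -4, -4]
0   : [47, -4, -4, -4, 0]
-5  : [47, -4, -4, -4, 0, -5]
-5  : [47, -4, -4, -4, 0, -5, -5]
mod : [47, -4, -4, -4, 0, 0]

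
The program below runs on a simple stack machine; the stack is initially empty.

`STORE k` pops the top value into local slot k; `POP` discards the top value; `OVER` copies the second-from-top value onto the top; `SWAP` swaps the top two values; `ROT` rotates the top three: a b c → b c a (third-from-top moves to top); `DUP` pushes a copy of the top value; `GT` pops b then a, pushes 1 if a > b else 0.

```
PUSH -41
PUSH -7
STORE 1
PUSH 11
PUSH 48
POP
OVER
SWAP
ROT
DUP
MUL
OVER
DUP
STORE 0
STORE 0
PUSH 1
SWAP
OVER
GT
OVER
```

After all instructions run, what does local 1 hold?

PUSH -41 : -41
PUSH -7  : -41 -7
STORE 1  : -41
PUSH 11  : -41 11
PUSH 48  : -41 11 48
POP      : -41 11
OVER     : -41 11 -41
SWAP     : -41 -41 11
ROT      : -41 11 -41
DUP      : -41 11 -41 -41
MUL      : -41 11 1681
OVER     : -41 11 1681 11
DUP      : -41 11 1681 11 11
STORE 0  : -41 11 1681 11
STORE 0  : -41 11 1681
PUSH 1   : -41 11 1681 1
SWAP     : -41 11 1 1681
OVER     : -41 11 1 1681 1
GT       : -41 11 1 1
OVER     : -41 11 1 1 1

-7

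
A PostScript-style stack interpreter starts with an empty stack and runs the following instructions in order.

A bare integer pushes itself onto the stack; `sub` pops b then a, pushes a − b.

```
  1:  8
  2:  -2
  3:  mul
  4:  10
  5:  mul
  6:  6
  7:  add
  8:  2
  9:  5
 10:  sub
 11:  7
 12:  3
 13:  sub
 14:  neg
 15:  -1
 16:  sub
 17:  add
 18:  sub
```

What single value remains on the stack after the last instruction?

8   → 8
-2  → 8 -2
mul → -16
10  → -16 10
mul → -160
6   → -160 6
add → -154
2   → -154 2
5   → -154 2 5
sub → -154 -3
7   → -154 -3 7
3   → -154 -3 7 3
sub → -154 -3 4
neg → -154 -3 -4
-1  → -154 -3 -4 -1
sub → -154 -3 -3
add → -154 -6
sub → -148

-148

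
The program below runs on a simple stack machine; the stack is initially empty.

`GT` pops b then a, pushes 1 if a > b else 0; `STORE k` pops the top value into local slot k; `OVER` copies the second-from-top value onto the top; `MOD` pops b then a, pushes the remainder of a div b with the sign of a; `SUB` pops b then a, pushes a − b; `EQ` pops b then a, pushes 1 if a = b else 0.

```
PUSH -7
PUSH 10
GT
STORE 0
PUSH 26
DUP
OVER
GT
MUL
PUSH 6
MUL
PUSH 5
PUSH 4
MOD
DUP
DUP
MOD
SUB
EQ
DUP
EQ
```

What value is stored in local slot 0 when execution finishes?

0

PUSH -7 : [-7]
PUSH 10 : [-7, 10]
GT      : [0]
STORE 0 : []
PUSH 26 : [26]
DUP     : [26, 26]
OVER    : [26, 26, 26]
GT      : [26, 0]
MUL     : [0]
PUSH 6  : [0, 6]
MUL     : [0]
PUSH 5  : [0, 5]
PUSH 4  : [0, 5, 4]
MOD     : [0, 1]
DUP     : [0, 1, 1]
DUP     : [0, 1, 1, 1]
MOD     : [0, 1, 0]
SUB     : [0, 1]
EQ      : [0]
DUP     : [0, 0]
EQ      : [1]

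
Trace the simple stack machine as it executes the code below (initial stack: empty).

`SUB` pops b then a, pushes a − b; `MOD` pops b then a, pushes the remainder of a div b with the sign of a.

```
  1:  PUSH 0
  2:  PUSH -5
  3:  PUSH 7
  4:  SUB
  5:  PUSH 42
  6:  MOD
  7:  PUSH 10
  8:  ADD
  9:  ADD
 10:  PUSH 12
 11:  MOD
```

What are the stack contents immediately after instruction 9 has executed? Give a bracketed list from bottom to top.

PUSH 0  -> [0]
PUSH -5 -> [0, -5]
PUSH 7  -> [0, -5, 7]
SUB     -> [0, -12]
PUSH 42 -> [0, -12, 42]
MOD     -> [0, -12]
PUSH 10 -> [0, -12, 10]
ADD     -> [0, -2]
ADD     -> [-2]

[-2]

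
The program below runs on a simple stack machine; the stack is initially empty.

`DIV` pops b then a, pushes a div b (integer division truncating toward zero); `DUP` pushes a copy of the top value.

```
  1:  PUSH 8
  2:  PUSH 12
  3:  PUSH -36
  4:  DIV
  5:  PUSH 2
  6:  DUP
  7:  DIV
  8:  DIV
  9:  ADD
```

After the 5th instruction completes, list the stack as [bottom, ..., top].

PUSH 8   → 8
PUSH 12  → 8 12
PUSH -36 → 8 12 -36
DIV      → 8 0
PUSH 2   → 8 0 2

[8, 0, 2]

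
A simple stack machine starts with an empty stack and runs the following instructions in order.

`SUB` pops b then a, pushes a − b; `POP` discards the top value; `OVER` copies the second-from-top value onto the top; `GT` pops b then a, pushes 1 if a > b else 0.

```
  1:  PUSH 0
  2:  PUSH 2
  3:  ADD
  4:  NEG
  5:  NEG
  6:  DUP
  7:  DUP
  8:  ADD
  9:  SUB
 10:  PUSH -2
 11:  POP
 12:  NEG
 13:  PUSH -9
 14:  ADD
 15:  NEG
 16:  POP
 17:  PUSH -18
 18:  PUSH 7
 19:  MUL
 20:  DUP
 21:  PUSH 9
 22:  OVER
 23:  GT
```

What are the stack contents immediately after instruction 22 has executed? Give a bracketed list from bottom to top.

[-126, -126, 9, -126]

PUSH 0   : [0]
PUSH 2   : [0, 2]
ADD      : [2]
NEG      : [-2]
NEG      : [2]
DUP      : [2, 2]
DUP      : [2, 2, 2]
ADD      : [2, 4]
SUB      : [-2]
PUSH -2  : [-2, -2]
POP      : [-2]
NEG      : [2]
PUSH -9  : [2, -9]
ADD      : [-7]
NEG      : [7]
POP      : []
PUSH -18 : [-18]
PUSH 7   : [-18, 7]
MUL      : [-126]
DUP      : [-126, -126]
PUSH 9   : [-126, -126, 9]
OVER     : [-126, -126, 9, -126]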